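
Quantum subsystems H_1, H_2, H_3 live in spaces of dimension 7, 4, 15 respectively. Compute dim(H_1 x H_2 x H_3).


dim(H_1 x H_2 x H_3) = 7 * 4 * 15
= 28 * 15
= 420

420


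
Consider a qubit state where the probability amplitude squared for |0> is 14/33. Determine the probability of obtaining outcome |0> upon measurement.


|alpha|^2 = 14/33 = 0.4242
|beta|^2 = 1 - 14/33 = 19/33 = 0.5758
P(|0>) = |alpha|^2 = 0.4242

0.4242


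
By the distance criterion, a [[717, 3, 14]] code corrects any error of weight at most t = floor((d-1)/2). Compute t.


Code parameters: [[717, 3, 14]], distance d = 14.
Number of correctable errors = floor((d-1)/2)
= floor((14 - 1)/2)
= floor(13/2)
= 6

6


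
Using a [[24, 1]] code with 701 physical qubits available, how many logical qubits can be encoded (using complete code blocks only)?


Each code block uses 24 physical qubits for 1 logical qubit(s).
Number of complete blocks = floor(701 / 24) = 29
Logical qubits = 29 * 1
= 29

29


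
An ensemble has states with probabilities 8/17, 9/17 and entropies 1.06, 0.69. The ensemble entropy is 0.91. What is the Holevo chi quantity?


chi = S(rho) - sum_i p_i * S(rho_i)
Weighted entropy = 8/17 * 1.06 + 9/17 * 0.69
= 0.8641
chi = 0.91 - 0.8641
= 0.0459

0.0459


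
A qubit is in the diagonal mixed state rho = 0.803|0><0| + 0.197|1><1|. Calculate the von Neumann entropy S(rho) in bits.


S = -p*log2(p) - (1-p)*log2(1-p)
p = 0.8030, 1-p = 0.1970
= -0.8030 * log2(0.8030) - 0.1970 * log2(0.1970)
= -(-0.2542) - (-0.4617)
= 0.7159

0.7159


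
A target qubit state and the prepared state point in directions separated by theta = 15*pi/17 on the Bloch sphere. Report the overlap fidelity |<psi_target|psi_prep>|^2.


For states separated by angle theta on Bloch sphere:
F = cos^2(theta/2)
theta = 15*pi/17 = 2.7720
theta/2 = 1.3860
cos(theta/2) = 0.1837
F = 0.0338

0.0338


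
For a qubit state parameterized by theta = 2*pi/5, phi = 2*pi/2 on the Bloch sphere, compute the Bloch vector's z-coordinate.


theta = 1.2566, phi = 3.1416
r_z = cos(theta) = 0.3090

0.3090


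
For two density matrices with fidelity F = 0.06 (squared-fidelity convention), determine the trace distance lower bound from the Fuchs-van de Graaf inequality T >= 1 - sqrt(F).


Fuchs-van de Graaf (squared-fidelity convention): 1 - sqrt(F) <= T <= sqrt(1 - F).
Lower bound: T >= 1 - sqrt(F)
sqrt(F) = sqrt(0.06) = 0.2449
T >= 1 - 0.2449
T >= 0.7551

0.7551


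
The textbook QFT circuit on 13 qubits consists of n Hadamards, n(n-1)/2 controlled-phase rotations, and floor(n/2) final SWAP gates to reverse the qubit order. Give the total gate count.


Hadamard gates: 13
Controlled rotations: n*(n-1)/2 = 13*12/2 = 78
SWAP gates: floor(n/2) = floor(13/2) = 6
Total = 13 + 78 + 6
= 97

97


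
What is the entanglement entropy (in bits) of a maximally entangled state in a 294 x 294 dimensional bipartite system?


For a maximally entangled state in d x d:
S = log2(d) = log2(294)
= 8.1997

8.1997


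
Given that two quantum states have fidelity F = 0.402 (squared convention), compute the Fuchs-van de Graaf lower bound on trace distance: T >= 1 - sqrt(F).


Fuchs-van de Graaf (squared-fidelity convention): 1 - sqrt(F) <= T <= sqrt(1 - F).
Lower bound: T >= 1 - sqrt(F)
sqrt(F) = sqrt(0.402) = 0.6340
T >= 1 - 0.6340
T >= 0.3660

0.3660


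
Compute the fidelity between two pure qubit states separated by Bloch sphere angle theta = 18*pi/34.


For states separated by angle theta on Bloch sphere:
F = cos^2(theta/2)
theta = 18*pi/34 = 1.6632
theta/2 = 0.8316
cos(theta/2) = 0.6737
F = 0.4539

0.4539


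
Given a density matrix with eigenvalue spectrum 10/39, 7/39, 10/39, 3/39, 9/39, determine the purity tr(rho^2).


tr(rho^2) = sum of eigenvalues squared
= (10/39)^2 + (7/39)^2 + (10/39)^2 + (3/39)^2 + (9/39)^2
= (100 + 49 + 100 + 9 + 81) / 1521
= 339/1521
= 0.2229

0.2229


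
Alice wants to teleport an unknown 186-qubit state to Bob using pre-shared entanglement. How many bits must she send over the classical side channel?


Quantum teleportation requires 2 classical bits per qubit teleported.
186 qubit(s) -> 2 * 186 = 372 classical bits

372


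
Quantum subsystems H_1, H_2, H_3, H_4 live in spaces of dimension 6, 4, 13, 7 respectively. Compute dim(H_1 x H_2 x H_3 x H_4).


dim(H_1 x H_2 x H_3 x H_4) = 6 * 4 * 13 * 7
= 24 * 13 * 7
= 312 * 7
= 2184

2184


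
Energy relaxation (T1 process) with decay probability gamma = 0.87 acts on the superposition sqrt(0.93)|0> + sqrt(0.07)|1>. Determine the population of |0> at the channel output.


For amplitude damping with parameter gamma on state sqrt(a)|0> + sqrt(b)|1>:
alpha^2 = 0.93, beta^2 = 0.07
P(|0>) = alpha^2 + gamma * beta^2
= 0.93 + 0.87 * 0.07
= 0.93 + 0.0609
= 0.9909

0.9909


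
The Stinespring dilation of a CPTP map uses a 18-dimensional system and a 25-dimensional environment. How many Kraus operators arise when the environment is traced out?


Tracing out the environment in an orthonormal basis {|i>_E} gives Kraus operators K_i = <i|_E U |0>_E.
Number of Kraus operators = dim(H_env) = d_env
= 25

25


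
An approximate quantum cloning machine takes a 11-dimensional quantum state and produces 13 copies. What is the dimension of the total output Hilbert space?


Output space = H^(tensor 13) where dim(H) = 11
dim = 11^13
= 121 (after 2 factors)
= 1331 (after 3 factors)
= 14641 (after 4 factors)
= 161051 (after 5 factors)
= 1771561 (after 6 factors)
= 19487171 (after 7 factors)
= 214358881 (after 8 factors)
= 2357947691 (after 9 factors)
= 25937424601 (after 10 factors)
= 285311670611 (after 11 factors)
= 3138428376721 (after 12 factors)
= 34522712143931 (after 13 factors)
= 34522712143931

34522712143931


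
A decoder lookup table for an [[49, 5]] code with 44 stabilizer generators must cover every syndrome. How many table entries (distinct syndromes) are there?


Each stabilizer generator gives a binary (+1 or -1) measurement outcome.
With 44 independent generators:
Total syndromes = 2^44
= 17592186044416

17592186044416


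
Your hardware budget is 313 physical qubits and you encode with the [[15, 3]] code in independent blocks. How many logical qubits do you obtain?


Each code block uses 15 physical qubits for 3 logical qubit(s).
Number of complete blocks = floor(313 / 15) = 20
Logical qubits = 20 * 3
= 60

60


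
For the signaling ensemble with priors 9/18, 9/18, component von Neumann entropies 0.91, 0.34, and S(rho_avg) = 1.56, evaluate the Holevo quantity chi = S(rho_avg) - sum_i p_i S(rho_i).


chi = S(rho) - sum_i p_i * S(rho_i)
Weighted entropy = 9/18 * 0.91 + 9/18 * 0.34
= 0.6250
chi = 1.56 - 0.6250
= 0.9350

0.9350


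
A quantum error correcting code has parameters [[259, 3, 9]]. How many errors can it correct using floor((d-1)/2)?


Code parameters: [[259, 3, 9]], distance d = 9.
Number of correctable errors = floor((d-1)/2)
= floor((9 - 1)/2)
= floor(8/2)
= 4

4


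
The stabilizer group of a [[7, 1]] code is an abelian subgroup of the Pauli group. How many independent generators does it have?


For an [[n,k]] stabilizer code:
Number of stabilizer generators = n - k
= 7 - 1
= 6

6


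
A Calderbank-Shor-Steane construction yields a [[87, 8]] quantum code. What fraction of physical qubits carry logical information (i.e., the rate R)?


Code rate R = k/n
= 8/87
= 0.0920

0.0920


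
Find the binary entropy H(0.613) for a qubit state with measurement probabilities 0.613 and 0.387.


S = -p*log2(p) - (1-p)*log2(1-p)
p = 0.6130, 1-p = 0.3870
= -0.6130 * log2(0.6130) - 0.3870 * log2(0.3870)
= -(-0.4328) - (-0.5300)
= 0.9628

0.9628


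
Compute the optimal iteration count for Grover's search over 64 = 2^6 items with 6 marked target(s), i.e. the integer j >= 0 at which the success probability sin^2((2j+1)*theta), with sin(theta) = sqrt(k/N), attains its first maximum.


After j Grover iterations the success probability is P(j) = sin^2((2j+1)*theta), where sin(theta) = sqrt(k/N).
N = 2^6 = 64, k = 6
sin(theta) = sqrt(k/N) = 0.3061862178
theta = arcsin(sqrt(k/N)) = 0.3111842443 rad
P(j) reaches its first maximum when (2j+1)*theta is as close as possible to pi/2, i.e. j = round(pi/(4*theta) - 1/2).
pi/(4*theta) - 1/2 = 2.0239
(For comparison, the common estimate pi/4 * sqrt(N/k) = 2.5651; the exact maximiser is used here.)
Optimal iterations = 2

2


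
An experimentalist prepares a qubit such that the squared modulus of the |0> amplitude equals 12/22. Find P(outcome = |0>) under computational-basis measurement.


|alpha|^2 = 12/22 = 0.5455
|beta|^2 = 1 - 12/22 = 10/22 = 0.4545
P(|0>) = |alpha|^2 = 0.5455

0.5455


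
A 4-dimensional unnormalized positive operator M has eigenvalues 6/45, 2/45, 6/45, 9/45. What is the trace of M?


tr(M) = sum of eigenvalues
= 6/45 + 2/45 + 6/45 + 9/45
= 23/45
= 0.5111

0.5111


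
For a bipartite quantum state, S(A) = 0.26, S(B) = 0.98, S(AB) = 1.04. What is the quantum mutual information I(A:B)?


I(A:B) = S(A) + S(B) - S(AB)
= 0.26 + 0.98 - 1.04
= 0.2000

0.2000


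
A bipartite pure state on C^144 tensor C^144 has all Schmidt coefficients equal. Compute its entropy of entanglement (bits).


For a maximally entangled state in d x d:
S = log2(d) = log2(144)
= 7.1699

7.1699


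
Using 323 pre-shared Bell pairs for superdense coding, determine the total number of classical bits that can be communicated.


Superdense coding allows 2 classical bits per shared entangled pair.
323 pair(s) -> 2 * 323 = 646 classical bits

646


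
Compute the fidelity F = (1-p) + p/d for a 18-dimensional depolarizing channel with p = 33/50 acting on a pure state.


F = (1-p) + p/d
= (1 - 0.6600) + 0.6600/18
= 0.3400 + 0.0367
= 0.3767

0.3767


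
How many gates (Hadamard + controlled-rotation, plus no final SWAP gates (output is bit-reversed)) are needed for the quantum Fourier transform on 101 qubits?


Hadamard gates: 101
Controlled rotations: n*(n-1)/2 = 101*100/2 = 5050
SWAP gates: 0 (omitted)
Total = 101 + 5050
= 5151

5151


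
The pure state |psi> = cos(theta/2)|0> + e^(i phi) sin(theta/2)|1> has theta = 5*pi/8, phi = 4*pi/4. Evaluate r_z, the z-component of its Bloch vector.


theta = 1.9635, phi = 3.1416
r_z = cos(theta) = -0.3827

-0.3827


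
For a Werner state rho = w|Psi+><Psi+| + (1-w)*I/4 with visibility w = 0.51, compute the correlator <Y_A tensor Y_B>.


|Psi+> = (|01> + |10>)/sqrt(2)
For the pure Bell state, <Y_A Y_B> = +1 (Bell-state Pauli correlator).
The maximally-mixed part I/4 has tr(I/4 * P tensor P) = 0 for any traceless Pauli P.
So <Y_A Y_B>_rho = w * (+1) + (1 - w) * 0
= 0.51 * (+1)
= 0.5100

0.5100


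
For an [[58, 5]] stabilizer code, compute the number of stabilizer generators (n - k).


For an [[n,k]] stabilizer code:
Number of stabilizer generators = n - k
= 58 - 5
= 53

53


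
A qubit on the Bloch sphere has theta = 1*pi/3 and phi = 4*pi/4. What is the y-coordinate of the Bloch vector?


theta = 1.0472, phi = 3.1416
r_y = sin(theta)*sin(phi) = 0.8660 * 0.0000
r_y = 0.0000

0.0000


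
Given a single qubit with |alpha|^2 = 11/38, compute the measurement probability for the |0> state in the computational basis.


|alpha|^2 = 11/38 = 0.2895
|beta|^2 = 1 - 11/38 = 27/38 = 0.7105
P(|0>) = |alpha|^2 = 0.2895

0.2895


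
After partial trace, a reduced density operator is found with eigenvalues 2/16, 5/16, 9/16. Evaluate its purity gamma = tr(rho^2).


tr(rho^2) = sum of eigenvalues squared
= (2/16)^2 + (5/16)^2 + (9/16)^2
= (4 + 25 + 81) / 256
= 110/256
= 0.4297

0.4297


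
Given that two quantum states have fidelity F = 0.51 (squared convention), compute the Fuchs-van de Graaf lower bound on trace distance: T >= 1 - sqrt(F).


Fuchs-van de Graaf (squared-fidelity convention): 1 - sqrt(F) <= T <= sqrt(1 - F).
Lower bound: T >= 1 - sqrt(F)
sqrt(F) = sqrt(0.51) = 0.7141
T >= 1 - 0.7141
T >= 0.2859

0.2859


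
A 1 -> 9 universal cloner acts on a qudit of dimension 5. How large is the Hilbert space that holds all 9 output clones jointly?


Output space = H^(tensor 9) where dim(H) = 5
dim = 5^9
= 25 (after 2 factors)
= 125 (after 3 factors)
= 625 (after 4 factors)
= 3125 (after 5 factors)
= 15625 (after 6 factors)
= 78125 (after 7 factors)
= 390625 (after 8 factors)
= 1953125 (after 9 factors)
= 1953125

1953125


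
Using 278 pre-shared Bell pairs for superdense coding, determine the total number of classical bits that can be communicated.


Superdense coding allows 2 classical bits per shared entangled pair.
278 pair(s) -> 2 * 278 = 556 classical bits

556


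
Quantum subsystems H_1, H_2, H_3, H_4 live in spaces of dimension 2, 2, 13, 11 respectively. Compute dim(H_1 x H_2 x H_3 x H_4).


dim(H_1 x H_2 x H_3 x H_4) = 2 * 2 * 13 * 11
= 4 * 13 * 11
= 52 * 11
= 572

572


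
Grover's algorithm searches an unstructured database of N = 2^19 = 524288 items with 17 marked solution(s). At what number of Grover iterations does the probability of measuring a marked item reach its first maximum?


After j Grover iterations the success probability is P(j) = sin^2((2j+1)*theta), where sin(theta) = sqrt(k/N).
N = 2^19 = 524288, k = 17
sin(theta) = sqrt(k/N) = 0.00569428896
theta = arcsin(sqrt(k/N)) = 0.005694319733 rad
P(j) reaches its first maximum when (2j+1)*theta is as close as possible to pi/2, i.e. j = round(pi/(4*theta) - 1/2).
pi/(4*theta) - 1/2 = 137.4266
(For comparison, the common estimate pi/4 * sqrt(N/k) = 137.9273; the exact maximiser is used here.)
Optimal iterations = 137

137


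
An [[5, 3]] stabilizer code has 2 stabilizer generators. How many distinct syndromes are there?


Each stabilizer generator gives a binary (+1 or -1) measurement outcome.
With 2 independent generators:
Total syndromes = 2^2
= 4

4


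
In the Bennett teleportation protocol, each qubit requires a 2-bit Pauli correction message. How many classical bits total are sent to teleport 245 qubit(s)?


Quantum teleportation requires 2 classical bits per qubit teleported.
245 qubit(s) -> 2 * 245 = 490 classical bits

490


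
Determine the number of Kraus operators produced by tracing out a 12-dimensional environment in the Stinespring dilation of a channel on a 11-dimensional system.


Tracing out the environment in an orthonormal basis {|i>_E} gives Kraus operators K_i = <i|_E U |0>_E.
Number of Kraus operators = dim(H_env) = d_env
= 12

12


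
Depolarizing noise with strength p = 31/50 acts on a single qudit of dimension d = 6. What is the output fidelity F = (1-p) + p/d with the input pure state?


F = (1-p) + p/d
= (1 - 0.6200) + 0.6200/6
= 0.3800 + 0.1033
= 0.4833

0.4833


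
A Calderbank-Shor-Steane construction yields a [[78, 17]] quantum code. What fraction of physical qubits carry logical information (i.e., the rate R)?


Code rate R = k/n
= 17/78
= 0.2179

0.2179


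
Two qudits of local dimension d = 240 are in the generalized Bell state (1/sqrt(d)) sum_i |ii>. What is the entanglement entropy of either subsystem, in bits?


For a maximally entangled state in d x d:
S = log2(d) = log2(240)
= 7.9069

7.9069


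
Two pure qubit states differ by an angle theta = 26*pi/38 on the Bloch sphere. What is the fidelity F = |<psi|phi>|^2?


For states separated by angle theta on Bloch sphere:
F = cos^2(theta/2)
theta = 26*pi/38 = 2.1495
theta/2 = 1.0748
cos(theta/2) = 0.4759
F = 0.2265

0.2265


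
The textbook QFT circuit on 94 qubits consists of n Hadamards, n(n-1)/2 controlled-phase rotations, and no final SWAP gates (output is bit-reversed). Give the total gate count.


Hadamard gates: 94
Controlled rotations: n*(n-1)/2 = 94*93/2 = 4371
SWAP gates: 0 (omitted)
Total = 94 + 4371
= 4465

4465


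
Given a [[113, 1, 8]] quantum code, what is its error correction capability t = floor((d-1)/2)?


Code parameters: [[113, 1, 8]], distance d = 8.
Number of correctable errors = floor((d-1)/2)
= floor((8 - 1)/2)
= floor(7/2)
= 3

3


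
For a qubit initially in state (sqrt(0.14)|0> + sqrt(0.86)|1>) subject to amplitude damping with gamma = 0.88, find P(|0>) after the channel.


For amplitude damping with parameter gamma on state sqrt(a)|0> + sqrt(b)|1>:
alpha^2 = 0.14, beta^2 = 0.86
P(|0>) = alpha^2 + gamma * beta^2
= 0.14 + 0.88 * 0.86
= 0.14 + 0.7568
= 0.8968

0.8968


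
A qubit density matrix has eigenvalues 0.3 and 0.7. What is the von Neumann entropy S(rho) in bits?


S = -p*log2(p) - (1-p)*log2(1-p)
p = 0.3000, 1-p = 0.7000
= -0.3000 * log2(0.3000) - 0.7000 * log2(0.7000)
= -(-0.5211) - (-0.3602)
= 0.8813

0.8813


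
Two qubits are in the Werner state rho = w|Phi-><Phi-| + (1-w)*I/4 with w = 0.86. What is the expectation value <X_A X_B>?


|Phi-> = (|00> - |11>)/sqrt(2)
For the pure Bell state, <X_A X_B> = -1 (Bell-state Pauli correlator).
The maximally-mixed part I/4 has tr(I/4 * P tensor P) = 0 for any traceless Pauli P.
So <X_A X_B>_rho = w * (-1) + (1 - w) * 0
= 0.86 * (-1)
= -0.8600

-0.8600


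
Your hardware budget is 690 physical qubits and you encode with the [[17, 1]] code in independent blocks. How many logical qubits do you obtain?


Each code block uses 17 physical qubits for 1 logical qubit(s).
Number of complete blocks = floor(690 / 17) = 40
Logical qubits = 40 * 1
= 40

40


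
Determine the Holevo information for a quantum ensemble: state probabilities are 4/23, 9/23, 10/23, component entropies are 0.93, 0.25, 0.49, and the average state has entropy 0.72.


chi = S(rho) - sum_i p_i * S(rho_i)
Weighted entropy = 4/23 * 0.93 + 9/23 * 0.25 + 10/23 * 0.49
= 0.4726
chi = 0.72 - 0.4726
= 0.2474

0.2474


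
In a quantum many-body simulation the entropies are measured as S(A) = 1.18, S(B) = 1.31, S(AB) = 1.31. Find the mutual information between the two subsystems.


I(A:B) = S(A) + S(B) - S(AB)
= 1.18 + 1.31 - 1.31
= 1.1800

1.1800


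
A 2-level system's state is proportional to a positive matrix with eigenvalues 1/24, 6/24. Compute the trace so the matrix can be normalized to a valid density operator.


tr(M) = sum of eigenvalues
= 1/24 + 6/24
= 7/24
= 0.2917

0.2917


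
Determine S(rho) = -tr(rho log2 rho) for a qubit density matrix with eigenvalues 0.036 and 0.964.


S = -p*log2(p) - (1-p)*log2(1-p)
p = 0.0360, 1-p = 0.9640
= -0.0360 * log2(0.0360) - 0.9640 * log2(0.9640)
= -(-0.1727) - (-0.0510)
= 0.2236

0.2236


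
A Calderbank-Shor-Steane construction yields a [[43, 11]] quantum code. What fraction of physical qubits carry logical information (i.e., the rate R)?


Code rate R = k/n
= 11/43
= 0.2558

0.2558


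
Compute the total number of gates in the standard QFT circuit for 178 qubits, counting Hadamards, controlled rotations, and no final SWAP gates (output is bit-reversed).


Hadamard gates: 178
Controlled rotations: n*(n-1)/2 = 178*177/2 = 15753
SWAP gates: 0 (omitted)
Total = 178 + 15753
= 15931

15931


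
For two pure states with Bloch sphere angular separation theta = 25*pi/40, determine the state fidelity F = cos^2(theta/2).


For states separated by angle theta on Bloch sphere:
F = cos^2(theta/2)
theta = 25*pi/40 = 1.9635
theta/2 = 0.9817
cos(theta/2) = 0.5556
F = 0.3087

0.3087


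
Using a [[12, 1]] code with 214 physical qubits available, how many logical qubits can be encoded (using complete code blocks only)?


Each code block uses 12 physical qubits for 1 logical qubit(s).
Number of complete blocks = floor(214 / 12) = 17
Logical qubits = 17 * 1
= 17

17


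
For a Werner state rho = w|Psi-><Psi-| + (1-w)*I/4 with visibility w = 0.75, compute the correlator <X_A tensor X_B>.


|Psi-> = (|01> - |10>)/sqrt(2)
For the pure Bell state, <X_A X_B> = -1 (Bell-state Pauli correlator).
The maximally-mixed part I/4 has tr(I/4 * P tensor P) = 0 for any traceless Pauli P.
So <X_A X_B>_rho = w * (-1) + (1 - w) * 0
= 0.75 * (-1)
= -0.7500

-0.7500


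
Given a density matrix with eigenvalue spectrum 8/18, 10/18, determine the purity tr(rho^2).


tr(rho^2) = sum of eigenvalues squared
= (8/18)^2 + (10/18)^2
= (64 + 100) / 324
= 164/324
= 0.5062

0.5062


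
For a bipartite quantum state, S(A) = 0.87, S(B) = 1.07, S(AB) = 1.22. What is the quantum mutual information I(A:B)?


I(A:B) = S(A) + S(B) - S(AB)
= 0.87 + 1.07 - 1.22
= 0.7200

0.7200


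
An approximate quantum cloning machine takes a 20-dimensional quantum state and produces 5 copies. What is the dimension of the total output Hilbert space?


Output space = H^(tensor 5) where dim(H) = 20
dim = 20^5
= 400 (after 2 factors)
= 8000 (after 3 factors)
= 160000 (after 4 factors)
= 3200000 (after 5 factors)
= 3200000

3200000


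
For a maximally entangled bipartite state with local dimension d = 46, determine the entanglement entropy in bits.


For a maximally entangled state in d x d:
S = log2(d) = log2(46)
= 5.5236

5.5236


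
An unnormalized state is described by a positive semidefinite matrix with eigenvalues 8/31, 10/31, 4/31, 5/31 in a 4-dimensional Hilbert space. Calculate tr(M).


tr(M) = sum of eigenvalues
= 8/31 + 10/31 + 4/31 + 5/31
= 27/31
= 0.8710

0.8710


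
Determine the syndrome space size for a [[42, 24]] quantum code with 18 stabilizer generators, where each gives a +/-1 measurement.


Each stabilizer generator gives a binary (+1 or -1) measurement outcome.
With 18 independent generators:
Total syndromes = 2^18
= 262144

262144


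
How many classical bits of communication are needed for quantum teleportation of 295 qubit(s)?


Quantum teleportation requires 2 classical bits per qubit teleported.
295 qubit(s) -> 2 * 295 = 590 classical bits

590


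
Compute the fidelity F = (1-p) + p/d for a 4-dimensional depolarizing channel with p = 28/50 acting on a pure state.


F = (1-p) + p/d
= (1 - 0.5600) + 0.5600/4
= 0.4400 + 0.1400
= 0.5800

0.5800


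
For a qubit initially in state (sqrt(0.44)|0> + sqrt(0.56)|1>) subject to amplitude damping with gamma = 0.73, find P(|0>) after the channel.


For amplitude damping with parameter gamma on state sqrt(a)|0> + sqrt(b)|1>:
alpha^2 = 0.44, beta^2 = 0.56
P(|0>) = alpha^2 + gamma * beta^2
= 0.44 + 0.73 * 0.56
= 0.44 + 0.4088
= 0.8488

0.8488


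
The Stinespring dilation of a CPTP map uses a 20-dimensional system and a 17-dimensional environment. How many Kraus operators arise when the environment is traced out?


Tracing out the environment in an orthonormal basis {|i>_E} gives Kraus operators K_i = <i|_E U |0>_E.
Number of Kraus operators = dim(H_env) = d_env
= 17

17


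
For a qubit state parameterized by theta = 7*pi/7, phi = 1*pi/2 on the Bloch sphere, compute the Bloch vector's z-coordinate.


theta = 3.1416, phi = 1.5708
r_z = cos(theta) = -1.0000

-1.0000


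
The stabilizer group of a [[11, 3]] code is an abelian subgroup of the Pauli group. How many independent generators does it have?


For an [[n,k]] stabilizer code:
Number of stabilizer generators = n - k
= 11 - 3
= 8

8


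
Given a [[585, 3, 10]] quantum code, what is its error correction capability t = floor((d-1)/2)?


Code parameters: [[585, 3, 10]], distance d = 10.
Number of correctable errors = floor((d-1)/2)
= floor((10 - 1)/2)
= floor(9/2)
= 4

4


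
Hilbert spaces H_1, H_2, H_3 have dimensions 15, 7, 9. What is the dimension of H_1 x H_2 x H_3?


dim(H_1 x H_2 x H_3) = 15 * 7 * 9
= 105 * 9
= 945

945


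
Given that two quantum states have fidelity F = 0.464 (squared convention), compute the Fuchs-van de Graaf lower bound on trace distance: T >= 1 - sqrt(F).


Fuchs-van de Graaf (squared-fidelity convention): 1 - sqrt(F) <= T <= sqrt(1 - F).
Lower bound: T >= 1 - sqrt(F)
sqrt(F) = sqrt(0.464) = 0.6812
T >= 1 - 0.6812
T >= 0.3188

0.3188


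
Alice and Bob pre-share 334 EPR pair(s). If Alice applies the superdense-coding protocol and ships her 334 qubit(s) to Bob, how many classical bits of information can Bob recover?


Superdense coding allows 2 classical bits per shared entangled pair.
334 pair(s) -> 2 * 334 = 668 classical bits

668


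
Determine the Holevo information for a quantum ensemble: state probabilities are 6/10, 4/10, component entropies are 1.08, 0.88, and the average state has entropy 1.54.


chi = S(rho) - sum_i p_i * S(rho_i)
Weighted entropy = 6/10 * 1.08 + 4/10 * 0.88
= 1.0000
chi = 1.54 - 1.0000
= 0.5400

0.5400


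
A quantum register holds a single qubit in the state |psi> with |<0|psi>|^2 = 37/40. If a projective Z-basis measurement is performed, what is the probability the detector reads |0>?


|alpha|^2 = 37/40 = 0.9250
|beta|^2 = 1 - 37/40 = 3/40 = 0.0750
P(|0>) = |alpha|^2 = 0.9250

0.9250


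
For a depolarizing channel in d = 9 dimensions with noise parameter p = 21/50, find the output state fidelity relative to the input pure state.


F = (1-p) + p/d
= (1 - 0.4200) + 0.4200/9
= 0.5800 + 0.0467
= 0.6267

0.6267


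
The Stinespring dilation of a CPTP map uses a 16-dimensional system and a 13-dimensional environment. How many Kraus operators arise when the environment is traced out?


Tracing out the environment in an orthonormal basis {|i>_E} gives Kraus operators K_i = <i|_E U |0>_E.
Number of Kraus operators = dim(H_env) = d_env
= 13

13


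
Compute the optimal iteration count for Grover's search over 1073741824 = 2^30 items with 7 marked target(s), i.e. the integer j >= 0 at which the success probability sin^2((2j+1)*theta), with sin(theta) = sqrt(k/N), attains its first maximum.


After j Grover iterations the success probability is P(j) = sin^2((2j+1)*theta), where sin(theta) = sqrt(k/N).
N = 2^30 = 1073741824, k = 7
sin(theta) = sqrt(k/N) = 8.074192233e-05
theta = arcsin(sqrt(k/N)) = 8.074192242e-05 rad
P(j) reaches its first maximum when (2j+1)*theta is as close as possible to pi/2, i.e. j = round(pi/(4*theta) - 1/2).
pi/(4*theta) - 1/2 = 9726.7661
(For comparison, the common estimate pi/4 * sqrt(N/k) = 9727.2661; the exact maximiser is used here.)
Optimal iterations = 9727

9727


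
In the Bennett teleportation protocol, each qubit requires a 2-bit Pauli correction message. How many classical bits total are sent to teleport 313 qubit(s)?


Quantum teleportation requires 2 classical bits per qubit teleported.
313 qubit(s) -> 2 * 313 = 626 classical bits

626


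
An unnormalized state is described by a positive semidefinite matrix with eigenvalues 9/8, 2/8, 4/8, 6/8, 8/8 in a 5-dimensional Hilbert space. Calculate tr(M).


tr(M) = sum of eigenvalues
= 9/8 + 2/8 + 4/8 + 6/8 + 8/8
= 29/8
= 3.6250

3.6250


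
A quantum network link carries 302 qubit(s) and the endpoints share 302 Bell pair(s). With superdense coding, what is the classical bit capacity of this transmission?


Superdense coding allows 2 classical bits per shared entangled pair.
302 pair(s) -> 2 * 302 = 604 classical bits

604


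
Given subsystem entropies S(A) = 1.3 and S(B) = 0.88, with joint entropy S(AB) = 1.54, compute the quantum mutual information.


I(A:B) = S(A) + S(B) - S(AB)
= 1.3 + 0.88 - 1.54
= 0.6400

0.6400


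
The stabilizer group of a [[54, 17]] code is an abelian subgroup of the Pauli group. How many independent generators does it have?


For an [[n,k]] stabilizer code:
Number of stabilizer generators = n - k
= 54 - 17
= 37

37


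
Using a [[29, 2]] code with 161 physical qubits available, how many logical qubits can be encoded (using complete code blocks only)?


Each code block uses 29 physical qubits for 2 logical qubit(s).
Number of complete blocks = floor(161 / 29) = 5
Logical qubits = 5 * 2
= 10

10


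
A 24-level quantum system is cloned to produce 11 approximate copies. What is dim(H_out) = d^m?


Output space = H^(tensor 11) where dim(H) = 24
dim = 24^11
= 576 (after 2 factors)
= 13824 (after 3 factors)
= 331776 (after 4 factors)
= 7962624 (after 5 factors)
= 191102976 (after 6 factors)
= 4586471424 (after 7 factors)
= 110075314176 (after 8 factors)
= 2641807540224 (after 9 factors)
= 63403380965376 (after 10 factors)
= 1521681143169024 (after 11 factors)
= 1521681143169024

1521681143169024


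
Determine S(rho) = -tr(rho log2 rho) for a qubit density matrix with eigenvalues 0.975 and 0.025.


S = -p*log2(p) - (1-p)*log2(1-p)
p = 0.9750, 1-p = 0.0250
= -0.9750 * log2(0.9750) - 0.0250 * log2(0.0250)
= -(-0.0356) - (-0.1330)
= 0.1687

0.1687


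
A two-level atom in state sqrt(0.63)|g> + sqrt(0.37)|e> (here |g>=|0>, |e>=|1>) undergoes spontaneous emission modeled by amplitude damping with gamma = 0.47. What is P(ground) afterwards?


For amplitude damping with parameter gamma on state sqrt(a)|0> + sqrt(b)|1>:
alpha^2 = 0.63, beta^2 = 0.37
P(|0>) = alpha^2 + gamma * beta^2
= 0.63 + 0.47 * 0.37
= 0.63 + 0.1739
= 0.8039

0.8039


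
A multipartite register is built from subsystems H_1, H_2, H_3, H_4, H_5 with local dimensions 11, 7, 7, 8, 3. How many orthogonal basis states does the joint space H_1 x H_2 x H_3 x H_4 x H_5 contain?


dim(H_1 x H_2 x H_3 x H_4 x H_5) = 11 * 7 * 7 * 8 * 3
= 77 * 7 * 8 * 3
= 539 * 8 * 3
= 4312 * 3
= 12936

12936


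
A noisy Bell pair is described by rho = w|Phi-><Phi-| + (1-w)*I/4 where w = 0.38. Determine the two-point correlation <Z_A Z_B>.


|Phi-> = (|00> - |11>)/sqrt(2)
For the pure Bell state, <Z_A Z_B> = +1 (Bell-state Pauli correlator).
The maximally-mixed part I/4 has tr(I/4 * P tensor P) = 0 for any traceless Pauli P.
So <Z_A Z_B>_rho = w * (+1) + (1 - w) * 0
= 0.38 * (+1)
= 0.3800

0.3800


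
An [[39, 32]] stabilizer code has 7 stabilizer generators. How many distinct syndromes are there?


Each stabilizer generator gives a binary (+1 or -1) measurement outcome.
With 7 independent generators:
Total syndromes = 2^7
= 128

128


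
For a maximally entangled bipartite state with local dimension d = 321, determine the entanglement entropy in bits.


For a maximally entangled state in d x d:
S = log2(d) = log2(321)
= 8.3264

8.3264


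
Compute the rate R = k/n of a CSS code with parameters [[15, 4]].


Code rate R = k/n
= 4/15
= 0.2667

0.2667


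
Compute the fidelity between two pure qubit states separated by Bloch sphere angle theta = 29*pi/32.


For states separated by angle theta on Bloch sphere:
F = cos^2(theta/2)
theta = 29*pi/32 = 2.8471
theta/2 = 1.4235
cos(theta/2) = 0.1467
F = 0.0215

0.0215


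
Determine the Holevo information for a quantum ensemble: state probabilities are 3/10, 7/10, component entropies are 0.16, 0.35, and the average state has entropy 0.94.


chi = S(rho) - sum_i p_i * S(rho_i)
Weighted entropy = 3/10 * 0.16 + 7/10 * 0.35
= 0.2930
chi = 0.94 - 0.2930
= 0.6470

0.6470


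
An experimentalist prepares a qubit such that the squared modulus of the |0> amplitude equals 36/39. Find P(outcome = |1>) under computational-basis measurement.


|alpha|^2 = 36/39 = 0.9231
|beta|^2 = 1 - 36/39 = 3/39 = 0.0769
P(|1>) = |beta|^2 = 0.0769

0.0769


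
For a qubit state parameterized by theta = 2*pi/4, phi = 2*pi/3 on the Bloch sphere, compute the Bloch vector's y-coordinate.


theta = 1.5708, phi = 2.0944
r_y = sin(theta)*sin(phi) = 1.0000 * 0.8660
r_y = 0.8660

0.8660


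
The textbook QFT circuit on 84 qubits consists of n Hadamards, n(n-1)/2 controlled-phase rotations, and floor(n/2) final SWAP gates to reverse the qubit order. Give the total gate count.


Hadamard gates: 84
Controlled rotations: n*(n-1)/2 = 84*83/2 = 3486
SWAP gates: floor(n/2) = floor(84/2) = 42
Total = 84 + 3486 + 42
= 3612

3612


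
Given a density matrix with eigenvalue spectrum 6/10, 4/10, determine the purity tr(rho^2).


tr(rho^2) = sum of eigenvalues squared
= (6/10)^2 + (4/10)^2
= (36 + 16) / 100
= 52/100
= 0.5200

0.5200


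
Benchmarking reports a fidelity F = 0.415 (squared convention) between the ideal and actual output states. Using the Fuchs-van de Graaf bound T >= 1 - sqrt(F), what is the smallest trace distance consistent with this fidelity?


Fuchs-van de Graaf (squared-fidelity convention): 1 - sqrt(F) <= T <= sqrt(1 - F).
Lower bound: T >= 1 - sqrt(F)
sqrt(F) = sqrt(0.415) = 0.6442
T >= 1 - 0.6442
T >= 0.3558

0.3558


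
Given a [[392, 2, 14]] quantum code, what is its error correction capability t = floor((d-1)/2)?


Code parameters: [[392, 2, 14]], distance d = 14.
Number of correctable errors = floor((d-1)/2)
= floor((14 - 1)/2)
= floor(13/2)
= 6

6


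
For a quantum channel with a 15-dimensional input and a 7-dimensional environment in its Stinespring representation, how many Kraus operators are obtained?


Tracing out the environment in an orthonormal basis {|i>_E} gives Kraus operators K_i = <i|_E U |0>_E.
Number of Kraus operators = dim(H_env) = d_env
= 7

7


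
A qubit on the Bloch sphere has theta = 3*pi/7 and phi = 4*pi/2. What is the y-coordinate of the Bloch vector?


theta = 1.3464, phi = 6.2832
r_y = sin(theta)*sin(phi) = 0.9749 * 0.0000
r_y = 0.0000

0.0000


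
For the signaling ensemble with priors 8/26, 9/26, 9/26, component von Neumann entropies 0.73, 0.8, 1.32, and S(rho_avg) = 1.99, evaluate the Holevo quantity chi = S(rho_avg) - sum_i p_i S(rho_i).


chi = S(rho) - sum_i p_i * S(rho_i)
Weighted entropy = 8/26 * 0.73 + 9/26 * 0.8 + 9/26 * 1.32
= 0.9585
chi = 1.99 - 0.9585
= 1.0315

1.0315


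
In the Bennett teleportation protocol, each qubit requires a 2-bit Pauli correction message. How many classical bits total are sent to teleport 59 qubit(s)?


Quantum teleportation requires 2 classical bits per qubit teleported.
59 qubit(s) -> 2 * 59 = 118 classical bits

118


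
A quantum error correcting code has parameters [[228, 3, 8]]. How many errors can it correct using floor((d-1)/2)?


Code parameters: [[228, 3, 8]], distance d = 8.
Number of correctable errors = floor((d-1)/2)
= floor((8 - 1)/2)
= floor(7/2)
= 3

3


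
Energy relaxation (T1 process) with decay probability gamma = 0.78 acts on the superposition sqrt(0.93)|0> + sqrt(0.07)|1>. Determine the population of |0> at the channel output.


For amplitude damping with parameter gamma on state sqrt(a)|0> + sqrt(b)|1>:
alpha^2 = 0.93, beta^2 = 0.07
P(|0>) = alpha^2 + gamma * beta^2
= 0.93 + 0.78 * 0.07
= 0.93 + 0.0546
= 0.9846

0.9846


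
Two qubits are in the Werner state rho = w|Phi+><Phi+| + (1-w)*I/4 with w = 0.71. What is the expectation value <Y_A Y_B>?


|Phi+> = (|00> + |11>)/sqrt(2)
For the pure Bell state, <Y_A Y_B> = -1 (Bell-state Pauli correlator).
The maximally-mixed part I/4 has tr(I/4 * P tensor P) = 0 for any traceless Pauli P.
So <Y_A Y_B>_rho = w * (-1) + (1 - w) * 0
= 0.71 * (-1)
= -0.7100

-0.7100


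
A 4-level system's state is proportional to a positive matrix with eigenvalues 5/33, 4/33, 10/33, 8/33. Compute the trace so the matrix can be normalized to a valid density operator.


tr(M) = sum of eigenvalues
= 5/33 + 4/33 + 10/33 + 8/33
= 27/33
= 0.8182

0.8182


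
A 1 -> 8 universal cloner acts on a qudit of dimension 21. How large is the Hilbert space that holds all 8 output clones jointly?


Output space = H^(tensor 8) where dim(H) = 21
dim = 21^8
= 441 (after 2 factors)
= 9261 (after 3 factors)
= 194481 (after 4 factors)
= 4084101 (after 5 factors)
= 85766121 (after 6 factors)
= 1801088541 (after 7 factors)
= 37822859361 (after 8 factors)
= 37822859361

37822859361


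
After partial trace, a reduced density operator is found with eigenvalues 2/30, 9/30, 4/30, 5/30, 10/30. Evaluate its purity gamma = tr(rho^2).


tr(rho^2) = sum of eigenvalues squared
= (2/30)^2 + (9/30)^2 + (4/30)^2 + (5/30)^2 + (10/30)^2
= (4 + 81 + 16 + 25 + 100) / 900
= 226/900
= 0.2511

0.2511


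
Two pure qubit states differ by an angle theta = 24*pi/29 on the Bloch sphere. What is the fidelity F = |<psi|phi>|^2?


For states separated by angle theta on Bloch sphere:
F = cos^2(theta/2)
theta = 24*pi/29 = 2.5999
theta/2 = 1.3000
cos(theta/2) = 0.2675
F = 0.0716

0.0716


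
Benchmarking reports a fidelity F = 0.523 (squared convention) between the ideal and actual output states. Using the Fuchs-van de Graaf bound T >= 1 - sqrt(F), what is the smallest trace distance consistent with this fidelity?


Fuchs-van de Graaf (squared-fidelity convention): 1 - sqrt(F) <= T <= sqrt(1 - F).
Lower bound: T >= 1 - sqrt(F)
sqrt(F) = sqrt(0.523) = 0.7232
T >= 1 - 0.7232
T >= 0.2768

0.2768


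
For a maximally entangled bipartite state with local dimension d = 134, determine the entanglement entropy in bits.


For a maximally entangled state in d x d:
S = log2(d) = log2(134)
= 7.0661

7.0661


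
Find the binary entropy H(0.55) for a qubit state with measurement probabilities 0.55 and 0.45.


S = -p*log2(p) - (1-p)*log2(1-p)
p = 0.5500, 1-p = 0.4500
= -0.5500 * log2(0.5500) - 0.4500 * log2(0.4500)
= -(-0.4744) - (-0.5184)
= 0.9928

0.9928


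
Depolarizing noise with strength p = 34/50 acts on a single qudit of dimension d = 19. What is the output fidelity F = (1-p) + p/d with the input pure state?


F = (1-p) + p/d
= (1 - 0.6800) + 0.6800/19
= 0.3200 + 0.0358
= 0.3558

0.3558


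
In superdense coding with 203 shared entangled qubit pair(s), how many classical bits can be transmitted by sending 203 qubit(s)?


Superdense coding allows 2 classical bits per shared entangled pair.
203 pair(s) -> 2 * 203 = 406 classical bits

406


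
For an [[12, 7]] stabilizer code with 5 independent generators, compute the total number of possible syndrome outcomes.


Each stabilizer generator gives a binary (+1 or -1) measurement outcome.
With 5 independent generators:
Total syndromes = 2^5
= 32

32


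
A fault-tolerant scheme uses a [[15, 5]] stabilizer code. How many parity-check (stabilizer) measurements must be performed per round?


For an [[n,k]] stabilizer code:
Number of stabilizer generators = n - k
= 15 - 5
= 10

10


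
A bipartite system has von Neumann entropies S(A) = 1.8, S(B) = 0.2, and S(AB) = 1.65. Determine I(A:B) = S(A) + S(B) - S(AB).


I(A:B) = S(A) + S(B) - S(AB)
= 1.8 + 0.2 - 1.65
= 0.3500

0.3500


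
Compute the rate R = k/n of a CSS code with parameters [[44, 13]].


Code rate R = k/n
= 13/44
= 0.2955

0.2955


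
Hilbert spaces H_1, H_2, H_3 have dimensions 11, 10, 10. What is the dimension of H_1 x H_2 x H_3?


dim(H_1 x H_2 x H_3) = 11 * 10 * 10
= 110 * 10
= 1100

1100


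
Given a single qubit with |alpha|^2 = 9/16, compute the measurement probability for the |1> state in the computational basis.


|alpha|^2 = 9/16 = 0.5625
|beta|^2 = 1 - 9/16 = 7/16 = 0.4375
P(|1>) = |beta|^2 = 0.4375

0.4375


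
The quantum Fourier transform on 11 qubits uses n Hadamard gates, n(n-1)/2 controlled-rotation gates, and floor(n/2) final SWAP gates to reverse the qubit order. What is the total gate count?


Hadamard gates: 11
Controlled rotations: n*(n-1)/2 = 11*10/2 = 55
SWAP gates: floor(n/2) = floor(11/2) = 5
Total = 11 + 55 + 5
= 71

71


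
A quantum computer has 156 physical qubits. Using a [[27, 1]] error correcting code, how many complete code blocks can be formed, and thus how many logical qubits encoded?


Each code block uses 27 physical qubits for 1 logical qubit(s).
Number of complete blocks = floor(156 / 27) = 5
Logical qubits = 5 * 1
= 5

5


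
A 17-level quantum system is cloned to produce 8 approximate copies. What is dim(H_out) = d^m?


Output space = H^(tensor 8) where dim(H) = 17
dim = 17^8
= 289 (after 2 factors)
= 4913 (after 3 factors)
= 83521 (after 4 factors)
= 1419857 (after 5 factors)
= 24137569 (after 6 factors)
= 410338673 (after 7 factors)
= 6975757441 (after 8 factors)
= 6975757441

6975757441


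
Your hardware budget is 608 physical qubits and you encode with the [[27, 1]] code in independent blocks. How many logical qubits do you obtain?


Each code block uses 27 physical qubits for 1 logical qubit(s).
Number of complete blocks = floor(608 / 27) = 22
Logical qubits = 22 * 1
= 22

22


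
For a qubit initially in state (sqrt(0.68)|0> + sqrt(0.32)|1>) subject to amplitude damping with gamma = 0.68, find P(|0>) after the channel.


For amplitude damping with parameter gamma on state sqrt(a)|0> + sqrt(b)|1>:
alpha^2 = 0.68, beta^2 = 0.32
P(|0>) = alpha^2 + gamma * beta^2
= 0.68 + 0.68 * 0.32
= 0.68 + 0.2176
= 0.8976

0.8976
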